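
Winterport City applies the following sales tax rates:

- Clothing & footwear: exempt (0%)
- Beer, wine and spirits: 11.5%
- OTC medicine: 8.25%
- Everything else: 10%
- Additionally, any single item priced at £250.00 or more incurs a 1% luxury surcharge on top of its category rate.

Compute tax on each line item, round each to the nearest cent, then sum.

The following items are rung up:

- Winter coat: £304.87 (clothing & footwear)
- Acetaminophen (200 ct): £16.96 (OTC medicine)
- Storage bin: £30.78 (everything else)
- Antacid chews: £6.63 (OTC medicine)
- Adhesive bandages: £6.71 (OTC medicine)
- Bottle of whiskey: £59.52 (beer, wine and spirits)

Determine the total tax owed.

Winter coat £304.87: clothing & footwear → 0% + 1% surcharge = 1% → £3.05
Acetaminophen (200 ct) £16.96: OTC medicine → 8.25% → £1.40
Storage bin £30.78: everything else → 10% → £3.08
Antacid chews £6.63: OTC medicine → 8.25% → £0.55
Adhesive bandages £6.71: OTC medicine → 8.25% → £0.55
Bottle of whiskey £59.52: beer, wine and spirits → 11.5% → £6.84
Total tax = £3.05 + £1.40 + £3.08 + £0.55 + £0.55 + £6.84 = £15.47

£15.47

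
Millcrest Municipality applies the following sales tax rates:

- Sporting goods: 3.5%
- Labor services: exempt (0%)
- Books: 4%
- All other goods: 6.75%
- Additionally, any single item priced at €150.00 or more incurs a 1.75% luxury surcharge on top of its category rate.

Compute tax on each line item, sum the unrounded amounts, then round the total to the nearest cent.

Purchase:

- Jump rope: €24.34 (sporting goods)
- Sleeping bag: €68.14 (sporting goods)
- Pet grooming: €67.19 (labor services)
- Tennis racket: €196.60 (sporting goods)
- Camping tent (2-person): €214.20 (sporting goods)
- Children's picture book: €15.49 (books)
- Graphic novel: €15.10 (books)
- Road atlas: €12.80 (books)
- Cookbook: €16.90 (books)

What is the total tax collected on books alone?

€2.41

Children's picture book €15.49: books → 4% → €0.6196
Graphic novel €15.10: books → 4% → €0.604
Road atlas €12.80: books → 4% → €0.512
Cookbook €16.90: books → 4% → €0.676
Tax on books: unrounded sum = €2.4116 → €2.41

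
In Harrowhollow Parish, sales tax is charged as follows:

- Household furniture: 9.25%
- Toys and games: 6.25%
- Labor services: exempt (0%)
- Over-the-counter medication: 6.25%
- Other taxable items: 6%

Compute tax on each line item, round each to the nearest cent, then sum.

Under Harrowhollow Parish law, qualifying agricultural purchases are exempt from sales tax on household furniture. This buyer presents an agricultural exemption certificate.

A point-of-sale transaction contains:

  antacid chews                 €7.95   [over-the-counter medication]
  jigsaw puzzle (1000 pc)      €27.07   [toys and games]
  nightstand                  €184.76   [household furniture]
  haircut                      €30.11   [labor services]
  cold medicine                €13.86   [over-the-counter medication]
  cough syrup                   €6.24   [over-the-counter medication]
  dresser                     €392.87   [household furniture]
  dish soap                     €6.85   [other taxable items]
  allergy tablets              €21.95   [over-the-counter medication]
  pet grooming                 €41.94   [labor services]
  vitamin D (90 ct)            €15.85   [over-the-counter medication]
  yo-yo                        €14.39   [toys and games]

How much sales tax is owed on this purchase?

Antacid chews €7.95: over-the-counter medication → 6.25% → €0.50
Jigsaw puzzle (1000 pc) €27.07: toys and games → 6.25% → €1.69
Nightstand €184.76: household furniture, buyer-exempt → 0% → €0.00
Haircut €30.11: labor services → 0% → €0.00
Cold medicine €13.86: over-the-counter medication → 6.25% → €0.87
Cough syrup €6.24: over-the-counter medication → 6.25% → €0.39
Dresser €392.87: household furniture, buyer-exempt → 0% → €0.00
Dish soap €6.85: other taxable items → 6% → €0.41
Allergy tablets €21.95: over-the-counter medication → 6.25% → €1.37
Pet grooming €41.94: labor services → 0% → €0.00
Vitamin D (90 ct) €15.85: over-the-counter medication → 6.25% → €0.99
Yo-yo €14.39: toys and games → 6.25% → €0.90
Total tax = €0.50 + €1.69 + €0.87 + €0.39 + €0.41 + €1.37 + €0.99 + €0.90 = €7.12

€7.12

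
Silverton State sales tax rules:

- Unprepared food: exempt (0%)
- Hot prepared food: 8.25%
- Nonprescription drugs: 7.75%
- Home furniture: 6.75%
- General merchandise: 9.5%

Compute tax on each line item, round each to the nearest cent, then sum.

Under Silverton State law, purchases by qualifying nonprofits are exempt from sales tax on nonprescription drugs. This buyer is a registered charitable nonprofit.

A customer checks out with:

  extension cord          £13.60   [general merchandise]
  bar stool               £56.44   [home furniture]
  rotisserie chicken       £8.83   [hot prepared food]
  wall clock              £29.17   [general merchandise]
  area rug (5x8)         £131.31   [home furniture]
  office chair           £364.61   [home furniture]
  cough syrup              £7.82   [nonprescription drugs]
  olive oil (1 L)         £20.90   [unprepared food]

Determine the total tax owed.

Extension cord £13.60: general merchandise → 9.5% → £1.29
Bar stool £56.44: home furniture → 6.75% → £3.81
Rotisserie chicken £8.83: hot prepared food → 8.25% → £0.73
Wall clock £29.17: general merchandise → 9.5% → £2.77
Area rug (5x8) £131.31: home furniture → 6.75% → £8.86
Office chair £364.61: home furniture → 6.75% → £24.61
Cough syrup £7.82: nonprescription drugs, buyer-exempt → 0% → £0.00
Olive oil (1 L) £20.90: unprepared food → 0% → £0.00
Total tax = £1.29 + £3.81 + £0.73 + £2.77 + £8.86 + £24.61 = £42.07

£42.07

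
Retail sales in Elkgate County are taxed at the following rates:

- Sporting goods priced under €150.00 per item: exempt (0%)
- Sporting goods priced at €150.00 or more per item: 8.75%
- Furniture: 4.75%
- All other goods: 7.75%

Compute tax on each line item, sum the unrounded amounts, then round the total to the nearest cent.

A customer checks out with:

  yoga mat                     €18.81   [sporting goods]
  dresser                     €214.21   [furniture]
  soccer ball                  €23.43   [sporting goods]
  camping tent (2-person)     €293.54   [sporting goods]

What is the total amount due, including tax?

Yoga mat €18.81: sporting goods, under €150.00 → 0% → €0.00
Dresser €214.21: furniture → 4.75% → €10.174975
Soccer ball €23.43: sporting goods, under €150.00 → 0% → €0.00
Camping tent (2-person) €293.54: sporting goods, €150.00 or more → 8.75% → €25.68475
Subtotal = €549.99; unrounded tax = €35.859725 → €35.86; total due = €585.85

€585.85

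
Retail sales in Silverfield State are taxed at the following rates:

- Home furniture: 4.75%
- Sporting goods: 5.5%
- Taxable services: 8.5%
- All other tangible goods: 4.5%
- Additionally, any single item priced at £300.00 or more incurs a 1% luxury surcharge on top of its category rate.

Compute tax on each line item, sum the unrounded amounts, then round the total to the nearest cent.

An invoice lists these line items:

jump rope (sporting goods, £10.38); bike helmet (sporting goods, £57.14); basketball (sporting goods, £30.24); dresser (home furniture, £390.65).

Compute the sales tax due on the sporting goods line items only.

£5.38

Jump rope £10.38: sporting goods → 5.5% → £0.5709
Bike helmet £57.14: sporting goods → 5.5% → £3.1427
Basketball £30.24: sporting goods → 5.5% → £1.6632
Tax on sporting goods: unrounded sum = £5.3768 → £5.38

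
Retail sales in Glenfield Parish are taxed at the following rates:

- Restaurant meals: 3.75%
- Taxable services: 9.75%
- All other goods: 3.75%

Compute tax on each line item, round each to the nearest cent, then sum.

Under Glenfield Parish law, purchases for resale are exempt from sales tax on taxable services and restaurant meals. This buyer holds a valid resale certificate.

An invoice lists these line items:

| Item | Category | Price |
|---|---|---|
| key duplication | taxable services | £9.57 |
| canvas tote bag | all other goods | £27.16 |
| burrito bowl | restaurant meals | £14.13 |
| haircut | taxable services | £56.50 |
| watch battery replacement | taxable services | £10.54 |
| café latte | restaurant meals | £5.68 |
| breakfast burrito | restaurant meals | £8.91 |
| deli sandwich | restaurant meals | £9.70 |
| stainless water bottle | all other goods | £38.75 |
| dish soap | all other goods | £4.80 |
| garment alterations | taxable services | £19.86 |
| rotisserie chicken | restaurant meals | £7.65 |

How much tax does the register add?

£2.65

Key duplication £9.57: taxable services, buyer-exempt → 0% → £0.00
Canvas tote bag £27.16: all other goods → 3.75% → £1.02
Burrito bowl £14.13: restaurant meals, buyer-exempt → 0% → £0.00
Haircut £56.50: taxable services, buyer-exempt → 0% → £0.00
Watch battery replacement £10.54: taxable services, buyer-exempt → 0% → £0.00
Café latte £5.68: restaurant meals, buyer-exempt → 0% → £0.00
Breakfast burrito £8.91: restaurant meals, buyer-exempt → 0% → £0.00
Deli sandwich £9.70: restaurant meals, buyer-exempt → 0% → £0.00
Stainless water bottle £38.75: all other goods → 3.75% → £1.45
Dish soap £4.80: all other goods → 3.75% → £0.18
Garment alterations £19.86: taxable services, buyer-exempt → 0% → £0.00
Rotisserie chicken £7.65: restaurant meals, buyer-exempt → 0% → £0.00
Total tax = £1.02 + £1.45 + £0.18 = £2.65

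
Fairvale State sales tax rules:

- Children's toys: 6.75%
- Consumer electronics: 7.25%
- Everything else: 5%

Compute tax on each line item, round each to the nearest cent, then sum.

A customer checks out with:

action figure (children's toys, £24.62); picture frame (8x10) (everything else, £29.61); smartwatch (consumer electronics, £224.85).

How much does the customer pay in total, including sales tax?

Action figure £24.62: children's toys → 6.75% → £1.66
Picture frame (8x10) £29.61: everything else → 5% → £1.48
Smartwatch £224.85: consumer electronics → 7.25% → £16.30
Subtotal = £279.08; tax = £19.44; total due = £298.52

£298.52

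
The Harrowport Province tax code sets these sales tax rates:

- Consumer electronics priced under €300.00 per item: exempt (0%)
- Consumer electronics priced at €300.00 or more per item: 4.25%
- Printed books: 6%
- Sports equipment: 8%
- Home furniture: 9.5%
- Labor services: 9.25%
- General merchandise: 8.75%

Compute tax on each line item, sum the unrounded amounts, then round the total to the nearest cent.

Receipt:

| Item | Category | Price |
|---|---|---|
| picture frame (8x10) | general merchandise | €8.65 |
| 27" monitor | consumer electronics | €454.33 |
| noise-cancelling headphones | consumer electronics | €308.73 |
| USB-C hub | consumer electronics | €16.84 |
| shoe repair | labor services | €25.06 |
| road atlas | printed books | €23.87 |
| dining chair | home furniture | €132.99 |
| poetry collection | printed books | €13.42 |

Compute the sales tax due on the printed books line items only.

Road atlas €23.87: printed books → 6% → €1.4322
Poetry collection €13.42: printed books → 6% → €0.8052
Tax on printed books: unrounded sum = €2.2374 → €2.24

€2.24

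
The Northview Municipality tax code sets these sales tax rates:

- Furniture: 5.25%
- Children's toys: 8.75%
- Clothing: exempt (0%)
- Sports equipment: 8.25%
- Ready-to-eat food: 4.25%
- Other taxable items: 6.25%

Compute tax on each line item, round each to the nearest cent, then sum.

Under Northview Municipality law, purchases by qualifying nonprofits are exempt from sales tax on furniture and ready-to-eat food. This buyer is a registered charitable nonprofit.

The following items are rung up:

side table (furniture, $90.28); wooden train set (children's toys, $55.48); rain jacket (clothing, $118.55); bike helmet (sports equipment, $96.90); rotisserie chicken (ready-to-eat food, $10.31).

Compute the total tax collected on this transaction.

Side table $90.28: furniture, buyer-exempt → 0% → $0.00
Wooden train set $55.48: children's toys → 8.75% → $4.85
Rain jacket $118.55: clothing → 0% → $0.00
Bike helmet $96.90: sports equipment → 8.25% → $7.99
Rotisserie chicken $10.31: ready-to-eat food, buyer-exempt → 0% → $0.00
Total tax = $4.85 + $7.99 = $12.84

$12.84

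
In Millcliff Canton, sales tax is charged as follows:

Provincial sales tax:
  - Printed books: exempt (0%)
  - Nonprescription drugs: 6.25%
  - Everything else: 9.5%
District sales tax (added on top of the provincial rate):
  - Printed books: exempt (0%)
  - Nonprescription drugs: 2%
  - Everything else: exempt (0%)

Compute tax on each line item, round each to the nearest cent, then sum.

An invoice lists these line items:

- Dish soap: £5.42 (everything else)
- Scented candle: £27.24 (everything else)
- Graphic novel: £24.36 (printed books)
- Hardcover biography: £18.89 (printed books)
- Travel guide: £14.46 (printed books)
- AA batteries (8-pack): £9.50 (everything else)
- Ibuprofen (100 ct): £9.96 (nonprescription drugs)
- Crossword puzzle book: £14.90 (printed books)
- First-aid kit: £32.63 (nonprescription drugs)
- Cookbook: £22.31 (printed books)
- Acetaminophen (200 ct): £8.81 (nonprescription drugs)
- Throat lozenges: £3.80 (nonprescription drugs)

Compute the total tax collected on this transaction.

£8.55

Dish soap £5.42: everything else → 9.5% + 0% district = 9.5% → £0.51
Scented candle £27.24: everything else → 9.5% + 0% district = 9.5% → £2.59
Graphic novel £24.36: printed books → 0% + 0% district = 0% → £0.00
Hardcover biography £18.89: printed books → 0% + 0% district = 0% → £0.00
Travel guide £14.46: printed books → 0% + 0% district = 0% → £0.00
AA batteries (8-pack) £9.50: everything else → 9.5% + 0% district = 9.5% → £0.90
Ibuprofen (100 ct) £9.96: nonprescription drugs → 6.25% + 2% district = 8.25% → £0.82
Crossword puzzle book £14.90: printed books → 0% + 0% district = 0% → £0.00
First-aid kit £32.63: nonprescription drugs → 6.25% + 2% district = 8.25% → £2.69
Cookbook £22.31: printed books → 0% + 0% district = 0% → £0.00
Acetaminophen (200 ct) £8.81: nonprescription drugs → 6.25% + 2% district = 8.25% → £0.73
Throat lozenges £3.80: nonprescription drugs → 6.25% + 2% district = 8.25% → £0.31
Total tax = £0.51 + £2.59 + £0.90 + £0.82 + £2.69 + £0.73 + £0.31 = £8.55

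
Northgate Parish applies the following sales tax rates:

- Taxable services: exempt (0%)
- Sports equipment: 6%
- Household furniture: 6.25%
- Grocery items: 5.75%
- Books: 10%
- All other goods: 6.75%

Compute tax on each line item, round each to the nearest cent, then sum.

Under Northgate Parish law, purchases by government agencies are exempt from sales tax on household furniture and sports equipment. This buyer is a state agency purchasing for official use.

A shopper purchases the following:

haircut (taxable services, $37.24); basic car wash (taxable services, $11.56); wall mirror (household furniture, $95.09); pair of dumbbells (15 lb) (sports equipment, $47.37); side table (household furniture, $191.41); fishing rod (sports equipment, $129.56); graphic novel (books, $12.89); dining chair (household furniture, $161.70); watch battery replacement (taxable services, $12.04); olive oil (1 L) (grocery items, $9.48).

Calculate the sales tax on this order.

$1.84

Haircut $37.24: taxable services → 0% → $0.00
Basic car wash $11.56: taxable services → 0% → $0.00
Wall mirror $95.09: household furniture, buyer-exempt → 0% → $0.00
Pair of dumbbells (15 lb) $47.37: sports equipment, buyer-exempt → 0% → $0.00
Side table $191.41: household furniture, buyer-exempt → 0% → $0.00
Fishing rod $129.56: sports equipment, buyer-exempt → 0% → $0.00
Graphic novel $12.89: books → 10% → $1.29
Dining chair $161.70: household furniture, buyer-exempt → 0% → $0.00
Watch battery replacement $12.04: taxable services → 0% → $0.00
Olive oil (1 L) $9.48: grocery items → 5.75% → $0.55
Total tax = $1.29 + $0.55 = $1.84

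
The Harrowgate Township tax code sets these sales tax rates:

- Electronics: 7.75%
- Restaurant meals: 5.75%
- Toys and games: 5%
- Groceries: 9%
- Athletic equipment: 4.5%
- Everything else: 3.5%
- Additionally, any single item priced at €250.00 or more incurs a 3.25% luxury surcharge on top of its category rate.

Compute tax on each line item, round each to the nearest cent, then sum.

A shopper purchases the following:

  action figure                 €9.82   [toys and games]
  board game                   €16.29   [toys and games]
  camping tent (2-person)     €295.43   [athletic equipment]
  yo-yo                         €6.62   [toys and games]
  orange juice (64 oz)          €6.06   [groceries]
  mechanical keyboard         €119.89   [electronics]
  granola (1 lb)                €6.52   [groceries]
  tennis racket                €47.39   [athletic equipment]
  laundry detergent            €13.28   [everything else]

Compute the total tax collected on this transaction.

€37.55

Action figure €9.82: toys and games → 5% → €0.49
Board game €16.29: toys and games → 5% → €0.81
Camping tent (2-person) €295.43: athletic equipment → 4.5% + 3.25% surcharge = 7.75% → €22.90
Yo-yo €6.62: toys and games → 5% → €0.33
Orange juice (64 oz) €6.06: groceries → 9% → €0.55
Mechanical keyboard €119.89: electronics → 7.75% → €9.29
Granola (1 lb) €6.52: groceries → 9% → €0.59
Tennis racket €47.39: athletic equipment → 4.5% → €2.13
Laundry detergent €13.28: everything else → 3.5% → €0.46
Total tax = €0.49 + €0.81 + €22.90 + €0.33 + €0.55 + €9.29 + €0.59 + €2.13 + €0.46 = €37.55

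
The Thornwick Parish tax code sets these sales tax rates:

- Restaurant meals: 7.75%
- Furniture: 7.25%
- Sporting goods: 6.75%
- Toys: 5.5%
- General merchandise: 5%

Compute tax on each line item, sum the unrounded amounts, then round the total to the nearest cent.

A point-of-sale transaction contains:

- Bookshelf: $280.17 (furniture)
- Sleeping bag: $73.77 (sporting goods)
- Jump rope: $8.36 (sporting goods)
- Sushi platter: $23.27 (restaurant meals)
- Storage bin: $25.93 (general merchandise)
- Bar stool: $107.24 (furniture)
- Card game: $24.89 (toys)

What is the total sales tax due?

Bookshelf $280.17: furniture → 7.25% → $20.312325
Sleeping bag $73.77: sporting goods → 6.75% → $4.979475
Jump rope $8.36: sporting goods → 6.75% → $0.5643
Sushi platter $23.27: restaurant meals → 7.75% → $1.803425
Storage bin $25.93: general merchandise → 5% → $1.2965
Bar stool $107.24: furniture → 7.25% → $7.7749
Card game $24.89: toys → 5.5% → $1.36895
Unrounded tax sum = $38.099875 → $38.10

$38.10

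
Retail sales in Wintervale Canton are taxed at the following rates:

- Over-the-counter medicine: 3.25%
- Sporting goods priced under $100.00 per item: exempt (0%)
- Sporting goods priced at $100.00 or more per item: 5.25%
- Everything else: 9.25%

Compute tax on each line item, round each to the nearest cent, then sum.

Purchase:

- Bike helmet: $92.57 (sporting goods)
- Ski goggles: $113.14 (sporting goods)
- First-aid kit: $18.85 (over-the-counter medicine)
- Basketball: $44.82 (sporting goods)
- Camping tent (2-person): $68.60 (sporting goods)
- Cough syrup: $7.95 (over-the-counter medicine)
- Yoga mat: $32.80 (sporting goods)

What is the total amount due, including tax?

$385.54

Bike helmet $92.57: sporting goods, under $100.00 → 0% → $0.00
Ski goggles $113.14: sporting goods, $100.00 or more → 5.25% → $5.94
First-aid kit $18.85: over-the-counter medicine → 3.25% → $0.61
Basketball $44.82: sporting goods, under $100.00 → 0% → $0.00
Camping tent (2-person) $68.60: sporting goods, under $100.00 → 0% → $0.00
Cough syrup $7.95: over-the-counter medicine → 3.25% → $0.26
Yoga mat $32.80: sporting goods, under $100.00 → 0% → $0.00
Subtotal = $378.73; tax = $6.81; total due = $385.54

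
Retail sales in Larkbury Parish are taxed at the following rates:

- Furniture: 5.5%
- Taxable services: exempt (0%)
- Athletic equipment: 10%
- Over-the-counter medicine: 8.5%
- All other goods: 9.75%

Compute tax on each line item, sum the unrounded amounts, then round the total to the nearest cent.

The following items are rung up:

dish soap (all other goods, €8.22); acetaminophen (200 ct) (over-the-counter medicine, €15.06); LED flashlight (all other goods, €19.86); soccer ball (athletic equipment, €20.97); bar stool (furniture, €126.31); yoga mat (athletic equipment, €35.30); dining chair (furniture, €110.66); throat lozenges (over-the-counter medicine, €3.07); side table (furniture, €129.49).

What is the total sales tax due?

Dish soap €8.22: all other goods → 9.75% → €0.80145
Acetaminophen (200 ct) €15.06: over-the-counter medicine → 8.5% → €1.2801
LED flashlight €19.86: all other goods → 9.75% → €1.93635
Soccer ball €20.97: athletic equipment → 10% → €2.097
Bar stool €126.31: furniture → 5.5% → €6.94705
Yoga mat €35.30: athletic equipment → 10% → €3.53
Dining chair €110.66: furniture → 5.5% → €6.0863
Throat lozenges €3.07: over-the-counter medicine → 8.5% → €0.26095
Side table €129.49: furniture → 5.5% → €7.12195
Unrounded tax sum = €30.06115 → €30.06

€30.06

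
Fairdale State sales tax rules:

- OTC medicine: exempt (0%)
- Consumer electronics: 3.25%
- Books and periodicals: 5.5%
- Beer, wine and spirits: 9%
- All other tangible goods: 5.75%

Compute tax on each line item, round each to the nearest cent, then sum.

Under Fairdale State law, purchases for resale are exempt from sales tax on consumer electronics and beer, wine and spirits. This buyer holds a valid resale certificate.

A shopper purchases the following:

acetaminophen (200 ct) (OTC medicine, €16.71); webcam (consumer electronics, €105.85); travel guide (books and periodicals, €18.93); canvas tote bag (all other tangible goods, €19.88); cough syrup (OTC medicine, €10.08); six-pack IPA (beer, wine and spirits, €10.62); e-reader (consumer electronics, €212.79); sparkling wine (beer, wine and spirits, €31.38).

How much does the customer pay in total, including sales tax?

Acetaminophen (200 ct) €16.71: OTC medicine → 0% → €0.00
Webcam €105.85: consumer electronics, buyer-exempt → 0% → €0.00
Travel guide €18.93: books and periodicals → 5.5% → €1.04
Canvas tote bag €19.88: all other tangible goods → 5.75% → €1.14
Cough syrup €10.08: OTC medicine → 0% → €0.00
Six-pack IPA €10.62: beer, wine and spirits, buyer-exempt → 0% → €0.00
E-reader €212.79: consumer electronics, buyer-exempt → 0% → €0.00
Sparkling wine €31.38: beer, wine and spirits, buyer-exempt → 0% → €0.00
Subtotal = €426.24; tax = €2.18; total due = €428.42

€428.42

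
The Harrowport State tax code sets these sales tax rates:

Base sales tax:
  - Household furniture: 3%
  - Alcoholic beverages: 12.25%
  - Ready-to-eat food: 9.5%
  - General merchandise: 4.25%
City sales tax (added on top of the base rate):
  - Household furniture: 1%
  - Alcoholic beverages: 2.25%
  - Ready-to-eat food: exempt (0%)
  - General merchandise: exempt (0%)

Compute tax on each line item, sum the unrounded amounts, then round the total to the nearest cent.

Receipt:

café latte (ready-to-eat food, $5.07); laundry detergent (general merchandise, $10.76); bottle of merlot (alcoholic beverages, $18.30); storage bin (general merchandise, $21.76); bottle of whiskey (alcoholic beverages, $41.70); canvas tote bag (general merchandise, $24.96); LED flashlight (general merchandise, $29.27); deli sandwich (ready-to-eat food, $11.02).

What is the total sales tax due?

Café latte $5.07: ready-to-eat food → 9.5% + 0% city = 9.5% → $0.48165
Laundry detergent $10.76: general merchandise → 4.25% + 0% city = 4.25% → $0.4573
Bottle of merlot $18.30: alcoholic beverages → 12.25% + 2.25% city = 14.5% → $2.6535
Storage bin $21.76: general merchandise → 4.25% + 0% city = 4.25% → $0.9248
Bottle of whiskey $41.70: alcoholic beverages → 12.25% + 2.25% city = 14.5% → $6.0465
Canvas tote bag $24.96: general merchandise → 4.25% + 0% city = 4.25% → $1.0608
LED flashlight $29.27: general merchandise → 4.25% + 0% city = 4.25% → $1.243975
Deli sandwich $11.02: ready-to-eat food → 9.5% + 0% city = 9.5% → $1.0469
Unrounded tax sum = $13.915425 → $13.92

$13.92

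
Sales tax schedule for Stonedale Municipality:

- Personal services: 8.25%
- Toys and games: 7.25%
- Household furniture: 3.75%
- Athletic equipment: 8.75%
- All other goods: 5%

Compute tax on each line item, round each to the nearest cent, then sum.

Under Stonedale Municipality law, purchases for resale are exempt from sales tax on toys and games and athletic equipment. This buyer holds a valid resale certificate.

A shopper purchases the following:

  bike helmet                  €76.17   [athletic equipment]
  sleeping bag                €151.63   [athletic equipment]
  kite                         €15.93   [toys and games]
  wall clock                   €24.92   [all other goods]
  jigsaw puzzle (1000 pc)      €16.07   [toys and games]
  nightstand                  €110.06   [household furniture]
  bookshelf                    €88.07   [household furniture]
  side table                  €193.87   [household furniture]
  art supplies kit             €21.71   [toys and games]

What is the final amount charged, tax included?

Bike helmet €76.17: athletic equipment, buyer-exempt → 0% → €0.00
Sleeping bag €151.63: athletic equipment, buyer-exempt → 0% → €0.00
Kite €15.93: toys and games, buyer-exempt → 0% → €0.00
Wall clock €24.92: all other goods → 5% → €1.25
Jigsaw puzzle (1000 pc) €16.07: toys and games, buyer-exempt → 0% → €0.00
Nightstand €110.06: household furniture → 3.75% → €4.13
Bookshelf €88.07: household furniture → 3.75% → €3.30
Side table €193.87: household furniture → 3.75% → €7.27
Art supplies kit €21.71: toys and games, buyer-exempt → 0% → €0.00
Subtotal = €698.43; tax = €15.95; total due = €714.38

€714.38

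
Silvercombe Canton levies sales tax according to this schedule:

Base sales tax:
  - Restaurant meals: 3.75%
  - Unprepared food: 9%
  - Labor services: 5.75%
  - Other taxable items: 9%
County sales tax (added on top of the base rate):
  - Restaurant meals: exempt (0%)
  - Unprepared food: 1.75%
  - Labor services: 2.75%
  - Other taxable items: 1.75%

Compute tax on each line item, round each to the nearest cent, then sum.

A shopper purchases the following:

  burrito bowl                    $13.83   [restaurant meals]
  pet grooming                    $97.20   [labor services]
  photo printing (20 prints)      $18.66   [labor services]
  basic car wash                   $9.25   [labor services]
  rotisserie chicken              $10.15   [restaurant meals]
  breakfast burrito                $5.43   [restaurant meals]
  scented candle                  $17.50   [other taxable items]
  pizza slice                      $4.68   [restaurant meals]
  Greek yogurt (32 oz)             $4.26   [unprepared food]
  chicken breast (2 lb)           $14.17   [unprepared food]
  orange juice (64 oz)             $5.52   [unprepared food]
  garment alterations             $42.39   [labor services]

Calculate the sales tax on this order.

Burrito bowl $13.83: restaurant meals → 3.75% + 0% county = 3.75% → $0.52
Pet grooming $97.20: labor services → 5.75% + 2.75% county = 8.5% → $8.26
Photo printing (20 prints) $18.66: labor services → 5.75% + 2.75% county = 8.5% → $1.59
Basic car wash $9.25: labor services → 5.75% + 2.75% county = 8.5% → $0.79
Rotisserie chicken $10.15: restaurant meals → 3.75% + 0% county = 3.75% → $0.38
Breakfast burrito $5.43: restaurant meals → 3.75% + 0% county = 3.75% → $0.20
Scented candle $17.50: other taxable items → 9% + 1.75% county = 10.75% → $1.88
Pizza slice $4.68: restaurant meals → 3.75% + 0% county = 3.75% → $0.18
Greek yogurt (32 oz) $4.26: unprepared food → 9% + 1.75% county = 10.75% → $0.46
Chicken breast (2 lb) $14.17: unprepared food → 9% + 1.75% county = 10.75% → $1.52
Orange juice (64 oz) $5.52: unprepared food → 9% + 1.75% county = 10.75% → $0.59
Garment alterations $42.39: labor services → 5.75% + 2.75% county = 8.5% → $3.60
Total tax = $0.52 + $8.26 + $1.59 + $0.79 + $0.38 + $0.20 + $1.88 + $0.18 + $0.46 + $1.52 + $0.59 + $3.60 = $19.97

$19.97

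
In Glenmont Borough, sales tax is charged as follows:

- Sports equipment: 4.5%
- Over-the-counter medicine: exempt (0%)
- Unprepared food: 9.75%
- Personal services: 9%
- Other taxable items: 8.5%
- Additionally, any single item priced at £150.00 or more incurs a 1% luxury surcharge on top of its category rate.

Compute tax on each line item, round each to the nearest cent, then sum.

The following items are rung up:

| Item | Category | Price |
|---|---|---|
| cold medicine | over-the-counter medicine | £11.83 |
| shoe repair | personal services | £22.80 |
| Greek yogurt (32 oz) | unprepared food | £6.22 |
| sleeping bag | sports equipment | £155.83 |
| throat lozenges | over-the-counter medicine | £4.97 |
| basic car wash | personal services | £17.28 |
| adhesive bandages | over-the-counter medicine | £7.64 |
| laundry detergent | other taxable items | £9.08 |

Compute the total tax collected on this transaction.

Cold medicine £11.83: over-the-counter medicine → 0% → £0.00
Shoe repair £22.80: personal services → 9% → £2.05
Greek yogurt (32 oz) £6.22: unprepared food → 9.75% → £0.61
Sleeping bag £155.83: sports equipment → 4.5% + 1% surcharge = 5.5% → £8.57
Throat lozenges £4.97: over-the-counter medicine → 0% → £0.00
Basic car wash £17.28: personal services → 9% → £1.56
Adhesive bandages £7.64: over-the-counter medicine → 0% → £0.00
Laundry detergent £9.08: other taxable items → 8.5% → £0.77
Total tax = £2.05 + £0.61 + £8.57 + £1.56 + £0.77 = £13.56

£13.56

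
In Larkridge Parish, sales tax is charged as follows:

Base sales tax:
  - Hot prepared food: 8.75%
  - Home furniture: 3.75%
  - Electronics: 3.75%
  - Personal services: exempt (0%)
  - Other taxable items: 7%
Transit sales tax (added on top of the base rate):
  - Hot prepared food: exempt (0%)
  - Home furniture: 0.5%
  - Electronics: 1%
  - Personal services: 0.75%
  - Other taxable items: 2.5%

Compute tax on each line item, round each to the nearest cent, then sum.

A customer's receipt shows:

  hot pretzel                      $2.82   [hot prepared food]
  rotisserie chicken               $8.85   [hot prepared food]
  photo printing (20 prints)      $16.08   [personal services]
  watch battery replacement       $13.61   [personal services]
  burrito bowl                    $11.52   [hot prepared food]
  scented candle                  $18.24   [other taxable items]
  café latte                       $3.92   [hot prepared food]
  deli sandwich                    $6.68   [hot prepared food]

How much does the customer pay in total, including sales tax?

Hot pretzel $2.82: hot prepared food → 8.75% + 0% transit = 8.75% → $0.25
Rotisserie chicken $8.85: hot prepared food → 8.75% + 0% transit = 8.75% → $0.77
Photo printing (20 prints) $16.08: personal services → 0% + 0.75% transit = 0.75% → $0.12
Watch battery replacement $13.61: personal services → 0% + 0.75% transit = 0.75% → $0.10
Burrito bowl $11.52: hot prepared food → 8.75% + 0% transit = 8.75% → $1.01
Scented candle $18.24: other taxable items → 7% + 2.5% transit = 9.5% → $1.73
Café latte $3.92: hot prepared food → 8.75% + 0% transit = 8.75% → $0.34
Deli sandwich $6.68: hot prepared food → 8.75% + 0% transit = 8.75% → $0.58
Subtotal = $81.72; tax = $4.90; total due = $86.62

$86.62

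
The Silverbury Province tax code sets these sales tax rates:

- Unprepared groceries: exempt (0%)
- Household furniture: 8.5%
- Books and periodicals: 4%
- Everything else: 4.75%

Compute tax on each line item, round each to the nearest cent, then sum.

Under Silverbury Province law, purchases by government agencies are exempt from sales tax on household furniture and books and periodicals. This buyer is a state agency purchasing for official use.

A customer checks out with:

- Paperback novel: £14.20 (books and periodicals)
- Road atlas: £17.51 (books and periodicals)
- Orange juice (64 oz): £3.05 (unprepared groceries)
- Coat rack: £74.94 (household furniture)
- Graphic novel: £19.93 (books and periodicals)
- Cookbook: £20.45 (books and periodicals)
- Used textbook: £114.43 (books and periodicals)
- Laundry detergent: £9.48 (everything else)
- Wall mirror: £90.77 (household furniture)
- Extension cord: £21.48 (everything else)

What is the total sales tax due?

Paperback novel £14.20: books and periodicals, buyer-exempt → 0% → £0.00
Road atlas £17.51: books and periodicals, buyer-exempt → 0% → £0.00
Orange juice (64 oz) £3.05: unprepared groceries → 0% → £0.00
Coat rack £74.94: household furniture, buyer-exempt → 0% → £0.00
Graphic novel £19.93: books and periodicals, buyer-exempt → 0% → £0.00
Cookbook £20.45: books and periodicals, buyer-exempt → 0% → £0.00
Used textbook £114.43: books and periodicals, buyer-exempt → 0% → £0.00
Laundry detergent £9.48: everything else → 4.75% → £0.45
Wall mirror £90.77: household furniture, buyer-exempt → 0% → £0.00
Extension cord £21.48: everything else → 4.75% → £1.02
Total tax = £0.45 + £1.02 = £1.47

£1.47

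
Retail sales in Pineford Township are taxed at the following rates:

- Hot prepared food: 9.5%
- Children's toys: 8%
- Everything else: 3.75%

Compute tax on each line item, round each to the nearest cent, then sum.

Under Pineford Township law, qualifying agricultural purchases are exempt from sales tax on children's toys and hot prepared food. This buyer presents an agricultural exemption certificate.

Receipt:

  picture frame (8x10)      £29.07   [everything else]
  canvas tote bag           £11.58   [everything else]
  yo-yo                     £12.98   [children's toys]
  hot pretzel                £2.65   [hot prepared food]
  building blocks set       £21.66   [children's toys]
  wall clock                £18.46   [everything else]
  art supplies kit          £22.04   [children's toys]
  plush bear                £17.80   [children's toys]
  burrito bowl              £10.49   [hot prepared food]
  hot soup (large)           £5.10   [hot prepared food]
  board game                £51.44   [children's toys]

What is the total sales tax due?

Picture frame (8x10) £29.07: everything else → 3.75% → £1.09
Canvas tote bag £11.58: everything else → 3.75% → £0.43
Yo-yo £12.98: children's toys, buyer-exempt → 0% → £0.00
Hot pretzel £2.65: hot prepared food, buyer-exempt → 0% → £0.00
Building blocks set £21.66: children's toys, buyer-exempt → 0% → £0.00
Wall clock £18.46: everything else → 3.75% → £0.69
Art supplies kit £22.04: children's toys, buyer-exempt → 0% → £0.00
Plush bear £17.80: children's toys, buyer-exempt → 0% → £0.00
Burrito bowl £10.49: hot prepared food, buyer-exempt → 0% → £0.00
Hot soup (large) £5.10: hot prepared food, buyer-exempt → 0% → £0.00
Board game £51.44: children's toys, buyer-exempt → 0% → £0.00
Total tax = £1.09 + £0.43 + £0.69 = £2.21

£2.21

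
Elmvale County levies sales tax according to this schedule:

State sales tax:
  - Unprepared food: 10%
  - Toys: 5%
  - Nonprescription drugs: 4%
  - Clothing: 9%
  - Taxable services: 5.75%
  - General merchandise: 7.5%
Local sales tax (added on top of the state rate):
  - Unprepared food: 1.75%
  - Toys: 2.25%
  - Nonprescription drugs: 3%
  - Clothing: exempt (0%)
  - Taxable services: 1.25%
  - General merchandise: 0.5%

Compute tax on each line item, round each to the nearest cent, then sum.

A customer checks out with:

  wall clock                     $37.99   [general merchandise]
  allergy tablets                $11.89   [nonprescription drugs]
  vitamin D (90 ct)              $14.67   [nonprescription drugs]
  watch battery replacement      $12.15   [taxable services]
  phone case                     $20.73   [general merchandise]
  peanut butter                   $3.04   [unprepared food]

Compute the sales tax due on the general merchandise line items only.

$4.70

Wall clock $37.99: general merchandise → 7.5% + 0.5% local = 8% → $3.04
Phone case $20.73: general merchandise → 7.5% + 0.5% local = 8% → $1.66
Tax on general merchandise = $3.04 + $1.66 = $4.70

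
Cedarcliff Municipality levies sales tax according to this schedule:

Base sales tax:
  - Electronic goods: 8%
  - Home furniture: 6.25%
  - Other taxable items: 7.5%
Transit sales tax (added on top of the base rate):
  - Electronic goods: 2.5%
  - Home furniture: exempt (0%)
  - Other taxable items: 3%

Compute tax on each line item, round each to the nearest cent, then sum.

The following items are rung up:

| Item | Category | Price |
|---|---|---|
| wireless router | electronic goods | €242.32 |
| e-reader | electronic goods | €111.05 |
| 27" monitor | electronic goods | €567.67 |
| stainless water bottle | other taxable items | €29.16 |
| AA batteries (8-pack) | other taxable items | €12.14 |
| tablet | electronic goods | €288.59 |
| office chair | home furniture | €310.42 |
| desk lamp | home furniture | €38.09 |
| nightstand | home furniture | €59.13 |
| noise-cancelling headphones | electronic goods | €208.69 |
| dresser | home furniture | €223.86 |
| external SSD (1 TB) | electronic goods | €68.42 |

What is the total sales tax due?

€199.90

Wireless router €242.32: electronic goods → 8% + 2.5% transit = 10.5% → €25.44
E-reader €111.05: electronic goods → 8% + 2.5% transit = 10.5% → €11.66
27" monitor €567.67: electronic goods → 8% + 2.5% transit = 10.5% → €59.61
Stainless water bottle €29.16: other taxable items → 7.5% + 3% transit = 10.5% → €3.06
AA batteries (8-pack) €12.14: other taxable items → 7.5% + 3% transit = 10.5% → €1.27
Tablet €288.59: electronic goods → 8% + 2.5% transit = 10.5% → €30.30
Office chair €310.42: home furniture → 6.25% + 0% transit = 6.25% → €19.40
Desk lamp €38.09: home furniture → 6.25% + 0% transit = 6.25% → €2.38
Nightstand €59.13: home furniture → 6.25% + 0% transit = 6.25% → €3.70
Noise-cancelling headphones €208.69: electronic goods → 8% + 2.5% transit = 10.5% → €21.91
Dresser €223.86: home furniture → 6.25% + 0% transit = 6.25% → €13.99
External SSD (1 TB) €68.42: electronic goods → 8% + 2.5% transit = 10.5% → €7.18
Total tax = €25.44 + €11.66 + €59.61 + €3.06 + €1.27 + €30.30 + €19.40 + €2.38 + €3.70 + €21.91 + €13.99 + €7.18 = €199.90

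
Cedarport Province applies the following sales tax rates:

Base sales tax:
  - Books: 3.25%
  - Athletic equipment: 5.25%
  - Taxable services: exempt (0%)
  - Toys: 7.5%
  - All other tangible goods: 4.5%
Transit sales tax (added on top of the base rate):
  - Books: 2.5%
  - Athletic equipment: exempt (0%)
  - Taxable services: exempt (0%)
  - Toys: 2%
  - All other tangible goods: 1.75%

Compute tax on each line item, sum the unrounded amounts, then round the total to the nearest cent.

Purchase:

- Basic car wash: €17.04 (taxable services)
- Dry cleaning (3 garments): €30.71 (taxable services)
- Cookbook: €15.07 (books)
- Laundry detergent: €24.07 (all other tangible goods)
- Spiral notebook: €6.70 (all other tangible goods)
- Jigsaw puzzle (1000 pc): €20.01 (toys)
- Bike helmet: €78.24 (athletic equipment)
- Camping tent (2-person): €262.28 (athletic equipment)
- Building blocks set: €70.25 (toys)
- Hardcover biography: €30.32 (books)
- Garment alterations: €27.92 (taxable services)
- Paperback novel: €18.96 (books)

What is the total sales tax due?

€32.08

Basic car wash €17.04: taxable services → 0% + 0% transit = 0% → €0.00
Dry cleaning (3 garments) €30.71: taxable services → 0% + 0% transit = 0% → €0.00
Cookbook €15.07: books → 3.25% + 2.5% transit = 5.75% → €0.866525
Laundry detergent €24.07: all other tangible goods → 4.5% + 1.75% transit = 6.25% → €1.504375
Spiral notebook €6.70: all other tangible goods → 4.5% + 1.75% transit = 6.25% → €0.41875
Jigsaw puzzle (1000 pc) €20.01: toys → 7.5% + 2% transit = 9.5% → €1.90095
Bike helmet €78.24: athletic equipment → 5.25% + 0% transit = 5.25% → €4.1076
Camping tent (2-person) €262.28: athletic equipment → 5.25% + 0% transit = 5.25% → €13.7697
Building blocks set €70.25: toys → 7.5% + 2% transit = 9.5% → €6.67375
Hardcover biography €30.32: books → 3.25% + 2.5% transit = 5.75% → €1.7434
Garment alterations €27.92: taxable services → 0% + 0% transit = 0% → €0.00
Paperback novel €18.96: books → 3.25% + 2.5% transit = 5.75% → €1.0902
Unrounded tax sum = €32.07525 → €32.08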